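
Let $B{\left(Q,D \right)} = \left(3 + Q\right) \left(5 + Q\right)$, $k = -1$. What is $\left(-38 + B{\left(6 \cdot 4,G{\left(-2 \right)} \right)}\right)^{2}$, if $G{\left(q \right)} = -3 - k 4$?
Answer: $555025$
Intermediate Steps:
$G{\left(q \right)} = 1$ ($G{\left(q \right)} = -3 - \left(-1\right) 4 = -3 - -4 = -3 + 4 = 1$)
$\left(-38 + B{\left(6 \cdot 4,G{\left(-2 \right)} \right)}\right)^{2} = \left(-38 + \left(15 + \left(6 \cdot 4\right)^{2} + 8 \cdot 6 \cdot 4\right)\right)^{2} = \left(-38 + \left(15 + 24^{2} + 8 \cdot 24\right)\right)^{2} = \left(-38 + \left(15 + 576 + 192\right)\right)^{2} = \left(-38 + 783\right)^{2} = 745^{2} = 555025$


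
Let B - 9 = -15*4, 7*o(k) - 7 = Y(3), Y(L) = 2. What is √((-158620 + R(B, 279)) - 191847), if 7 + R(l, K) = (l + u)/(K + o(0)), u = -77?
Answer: I*√37475883178/327 ≈ 592.01*I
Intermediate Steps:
o(k) = 9/7 (o(k) = 1 + (⅐)*2 = 1 + 2/7 = 9/7)
B = -51 (B = 9 - 15*4 = 9 - 60 = -51)
R(l, K) = -7 + (-77 + l)/(9/7 + K) (R(l, K) = -7 + (l - 77)/(K + 9/7) = -7 + (-77 + l)/(9/7 + K))
√((-158620 + R(B, 279)) - 191847) = √((-158620 + 7*(-86 - 51 - 7*279)/(9 + 7*279)) - 191847) = √((-158620 + 7*(-86 - 51 - 1953)/(9 + 1953)) - 191847) = √((-158620 + 7*(-2090)/1962) - 191847) = √((-158620 + 7*(1/1962)*(-2090)) - 191847) = √((-158620 - 7315/981) - 191847) = √(-155613535/981 - 191847) = √(-343815442/981) = I*√37475883178/327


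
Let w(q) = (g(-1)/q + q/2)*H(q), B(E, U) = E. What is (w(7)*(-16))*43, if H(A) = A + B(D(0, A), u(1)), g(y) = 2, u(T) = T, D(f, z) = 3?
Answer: -182320/7 ≈ -26046.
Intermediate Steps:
H(A) = 3 + A (H(A) = A + 3 = 3 + A)
w(q) = (3 + q)*(q/2 + 2/q) (w(q) = (2/q + q/2)*(3 + q) = (q/2 + 2/q)*(3 + q) = (3 + q)*(q/2 + 2/q))
(w(7)*(-16))*43 = (((1/2)*(3 + 7)*(4 + 7**2)/7)*(-16))*43 = (((1/2)*(1/7)*10*(4 + 49))*(-16))*43 = (((1/2)*(1/7)*10*53)*(-16))*43 = ((265/7)*(-16))*43 = -4240/7*43 = -182320/7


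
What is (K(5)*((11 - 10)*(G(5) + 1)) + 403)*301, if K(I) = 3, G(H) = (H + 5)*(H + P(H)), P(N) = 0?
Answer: 167356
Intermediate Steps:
G(H) = H*(5 + H) (G(H) = (H + 5)*(H + 0) = (5 + H)*H = H*(5 + H))
(K(5)*((11 - 10)*(G(5) + 1)) + 403)*301 = (3*((11 - 10)*(5*(5 + 5) + 1)) + 403)*301 = (3*(1*(5*10 + 1)) + 403)*301 = (3*(1*(50 + 1)) + 403)*301 = (3*(1*51) + 403)*301 = (3*51 + 403)*301 = (153 + 403)*301 = 556*301 = 167356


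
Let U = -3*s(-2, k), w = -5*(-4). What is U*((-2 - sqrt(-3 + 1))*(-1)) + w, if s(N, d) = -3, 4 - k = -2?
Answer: 38 + 9*I*sqrt(2) ≈ 38.0 + 12.728*I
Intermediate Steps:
k = 6 (k = 4 - 1*(-2) = 4 + 2 = 6)
w = 20
U = 9 (U = -3*(-3) = 9)
U*((-2 - sqrt(-3 + 1))*(-1)) + w = 9*((-2 - sqrt(-3 + 1))*(-1)) + 20 = 9*((-2 - sqrt(-2))*(-1)) + 20 = 9*((-2 - I*sqrt(2))*(-1)) + 20 = 9*(2 + I*sqrt(2)) + 20 = (18 + 9*I*sqrt(2)) + 20 = 38 + 9*I*sqrt(2)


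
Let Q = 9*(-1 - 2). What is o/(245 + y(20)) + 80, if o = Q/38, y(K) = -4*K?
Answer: 167191/2090 ≈ 79.996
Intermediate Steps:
Q = -27 (Q = 9*(-3) = -27)
o = -27/38 ≈ -0.71053
o/(245 + y(20)) + 80 = -27/38/(245 - 4*20) + 80 = -27/38/(245 - 80) + 80 = -27/38/165 + 80 = (1/165)*(-27/38) + 80 = -9/2090 + 80 = 167191/2090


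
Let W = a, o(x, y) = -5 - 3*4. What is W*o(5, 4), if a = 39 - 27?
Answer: -204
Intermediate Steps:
o(x, y) = -17 (o(x, y) = -5 - 12 = -17)
a = 12
W = 12
W*o(5, 4) = 12*(-17) = -204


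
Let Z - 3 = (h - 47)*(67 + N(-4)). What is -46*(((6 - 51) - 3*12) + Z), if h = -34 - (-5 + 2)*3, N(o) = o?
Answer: 212244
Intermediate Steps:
h = -25 (h = -34 - (-3)*3 = -34 - 1*(-9) = -34 + 9 = -25)
Z = -4533 (Z = 3 + (-25 - 47)*(67 - 4) = 3 - 72*63 = 3 - 4536 = -4533)
-46*(((6 - 51) - 3*12) + Z) = -46*(((6 - 51) - 3*12) - 4533) = -46*((-45 - 36) - 4533) = -46*(-81 - 4533) = -46*(-4614) = 212244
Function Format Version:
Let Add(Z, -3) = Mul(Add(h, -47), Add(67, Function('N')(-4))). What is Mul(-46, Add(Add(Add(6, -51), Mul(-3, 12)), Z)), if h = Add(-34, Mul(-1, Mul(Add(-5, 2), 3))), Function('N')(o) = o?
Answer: 212244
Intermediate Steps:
h = -25 (h = Add(-34, Mul(-1, Mul(-3, 3))) = Add(-34, Mul(-1, -9)) = Add(-34, 9) = -25)
Z = -4533 (Z = Add(3, Mul(Add(-25, -47), Add(67, -4))) = Add(3, Mul(-72, 63)) = Add(3, -4536) = -4533)
Mul(-46, Add(Add(Add(6, -51), Mul(-3, 12)), Z)) = Mul(-46, Add(Add(Add(6, -51), Mul(-3, 12)), -4533)) = Mul(-46, Add(Add(-45, -36), -4533)) = Mul(-46, Add(-81, -4533)) = Mul(-46, -4614) = 212244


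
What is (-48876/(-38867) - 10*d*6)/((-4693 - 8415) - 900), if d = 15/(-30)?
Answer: -607443/272224468 ≈ -0.0022314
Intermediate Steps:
d = -½ (d = 15*(-1/30) = -½ ≈ -0.50000)
(-48876/(-38867) - 10*d*6)/((-4693 - 8415) - 900) = (-48876/(-38867) - 10*(-½)*6)/((-4693 - 8415) - 900) = (-48876*(-1/38867) + 5*6)/(-13108 - 900) = (48876/38867 + 30)/(-14008) = (1214886/38867)*(-1/14008) = -607443/272224468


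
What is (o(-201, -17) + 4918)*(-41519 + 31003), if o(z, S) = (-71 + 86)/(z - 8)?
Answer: -982621732/19 ≈ -5.1717e+7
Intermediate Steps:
o(z, S) = 15/(-8 + z)
(o(-201, -17) + 4918)*(-41519 + 31003) = (15/(-8 - 201) + 4918)*(-41519 + 31003) = (15/(-209) + 4918)*(-10516) = (15*(-1/209) + 4918)*(-10516) = (-15/209 + 4918)*(-10516) = (1027847/209)*(-10516) = -982621732/19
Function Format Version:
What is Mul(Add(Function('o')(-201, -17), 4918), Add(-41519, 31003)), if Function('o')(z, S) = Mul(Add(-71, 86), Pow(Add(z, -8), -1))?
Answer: Rational(-982621732, 19) ≈ -5.1717e+7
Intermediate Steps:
Function('o')(z, S) = Mul(15, Pow(Add(-8, z), -1))
Mul(Add(Function('o')(-201, -17), 4918), Add(-41519, 31003)) = Mul(Add(Mul(15, Pow(Add(-8, -201), -1)), 4918), Add(-41519, 31003)) = Mul(Add(Mul(15, Pow(-209, -1)), 4918), -10516) = Mul(Add(Mul(15, Rational(-1, 209)), 4918), -10516) = Mul(Add(Rational(-15, 209), 4918), -10516) = Mul(Rational(1027847, 209), -10516) = Rational(-982621732, 19)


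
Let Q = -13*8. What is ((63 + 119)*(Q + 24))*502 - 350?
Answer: -7309470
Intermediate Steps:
Q = -104
((63 + 119)*(Q + 24))*502 - 350 = ((63 + 119)*(-104 + 24))*502 - 350 = (182*(-80))*502 - 350 = -14560*502 - 350 = -7309120 - 350 = -7309470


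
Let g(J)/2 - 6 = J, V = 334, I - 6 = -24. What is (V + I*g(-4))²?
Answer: 68644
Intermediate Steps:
I = -18 (I = 6 - 24 = -18)
g(J) = 12 + 2*J
(V + I*g(-4))² = (334 - 18*(12 + 2*(-4)))² = (334 - 18*(12 - 8))² = (334 - 18*4)² = (334 - 72)² = 262² = 68644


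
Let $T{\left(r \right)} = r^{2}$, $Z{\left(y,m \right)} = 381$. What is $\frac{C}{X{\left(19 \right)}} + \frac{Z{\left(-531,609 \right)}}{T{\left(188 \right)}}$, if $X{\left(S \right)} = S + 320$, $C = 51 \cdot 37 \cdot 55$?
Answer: $\frac{1222768733}{3993872} \approx 306.16$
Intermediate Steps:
$C = 103785$ ($C = 1887 \cdot 55 = 103785$)
$X{\left(S \right)} = 320 + S$
$\frac{C}{X{\left(19 \right)}} + \frac{Z{\left(-531,609 \right)}}{T{\left(188 \right)}} = \frac{103785}{320 + 19} + \frac{381}{188^{2}} = \frac{103785}{339} + \frac{381}{35344} = 103785 \cdot \frac{1}{339} + 381 \cdot \frac{1}{35344} = \frac{34595}{113} + \frac{381}{35344} = \frac{1222768733}{3993872}$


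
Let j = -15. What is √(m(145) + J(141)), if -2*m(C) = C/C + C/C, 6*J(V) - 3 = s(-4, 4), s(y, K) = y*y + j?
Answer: I*√3/3 ≈ 0.57735*I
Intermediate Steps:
s(y, K) = -15 + y² (s(y, K) = y*y - 15 = y² - 15 = -15 + y²)
J(V) = ⅔ (J(V) = ½ + (-15 + (-4)²)/6 = ½ + (-15 + 16)/6 = ½ + (⅙)*1 = ½ + ⅙ = ⅔)
m(C) = -1 (m(C) = -(C/C + C/C)/2 = -(1 + 1)/2 = -½*2 = -1)
√(m(145) + J(141)) = √(-1 + ⅔) = √(-⅓) = I*√3/3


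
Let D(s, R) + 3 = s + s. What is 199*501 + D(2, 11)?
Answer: 99700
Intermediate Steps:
D(s, R) = -3 + 2*s (D(s, R) = -3 + (s + s) = -3 + 2*s)
199*501 + D(2, 11) = 199*501 + (-3 + 2*2) = 99699 + (-3 + 4) = 99699 + 1 = 99700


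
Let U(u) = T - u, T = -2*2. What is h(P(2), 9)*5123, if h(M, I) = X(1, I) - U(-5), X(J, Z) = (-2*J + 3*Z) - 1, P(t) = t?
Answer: 117829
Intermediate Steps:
T = -4
X(J, Z) = -1 - 2*J + 3*Z
U(u) = -4 - u
h(M, I) = -4 + 3*I (h(M, I) = (-1 - 2*1 + 3*I) - (-4 - 1*(-5)) = (-1 - 2 + 3*I) - (-4 + 5) = (-3 + 3*I) - 1*1 = (-3 + 3*I) - 1 = -4 + 3*I)
h(P(2), 9)*5123 = (-4 + 3*9)*5123 = (-4 + 27)*5123 = 23*5123 = 117829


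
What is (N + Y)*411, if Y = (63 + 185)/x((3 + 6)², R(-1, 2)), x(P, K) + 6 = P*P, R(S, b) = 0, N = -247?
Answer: -221780669/2185 ≈ -1.0150e+5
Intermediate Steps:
x(P, K) = -6 + P² (x(P, K) = -6 + P*P = -6 + P²)
Y = 248/6555 (Y = (63 + 185)/(-6 + ((3 + 6)²)²) = 248/(-6 + (9²)²) = 248/(-6 + 81²) = 248/(-6 + 6561) = 248/6555 ≈ 0.037834)
(N + Y)*411 = (-247 + 248/6555)*411 = -1618837/6555*411 = -221780669/2185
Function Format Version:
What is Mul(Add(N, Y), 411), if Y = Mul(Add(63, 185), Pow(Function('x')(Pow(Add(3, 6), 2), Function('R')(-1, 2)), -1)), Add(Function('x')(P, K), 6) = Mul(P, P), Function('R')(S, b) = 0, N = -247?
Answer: Rational(-221780669, 2185) ≈ -1.0150e+5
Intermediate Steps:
Function('x')(P, K) = Add(-6, Pow(P, 2)) (Function('x')(P, K) = Add(-6, Mul(P, P)) = Add(-6, Pow(P, 2)))
Y = Rational(248, 6555) (Y = Mul(Add(63, 185), Pow(Add(-6, Pow(Pow(Add(3, 6), 2), 2)), -1)) = Mul(248, Pow(Add(-6, Pow(Pow(9, 2), 2)), -1)) = Mul(248, Pow(Add(-6, Pow(81, 2)), -1)) = Mul(248, Pow(Add(-6, 6561), -1)) = Mul(248, Pow(6555, -1)) = Mul(248, Rational(1, 6555)) = Rational(248, 6555) ≈ 0.037834)
Mul(Add(N, Y), 411) = Mul(Add(-247, Rational(248, 6555)), 411) = Mul(Rational(-1618837, 6555), 411) = Rational(-221780669, 2185)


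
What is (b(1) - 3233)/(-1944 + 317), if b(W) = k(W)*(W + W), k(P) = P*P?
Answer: 3231/1627 ≈ 1.9859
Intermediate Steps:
k(P) = P²
b(W) = 2*W³ (b(W) = W²*(W + W) = W²*(2*W) = 2*W³)
(b(1) - 3233)/(-1944 + 317) = (2*1³ - 3233)/(-1944 + 317) = (2*1 - 3233)/(-1627) = (2 - 3233)*(-1/1627) = -3231*(-1/1627) = 3231/1627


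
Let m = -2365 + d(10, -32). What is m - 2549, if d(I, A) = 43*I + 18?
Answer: -4466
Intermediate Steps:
d(I, A) = 18 + 43*I
m = -1917 (m = -2365 + (18 + 43*10) = -2365 + (18 + 430) = -2365 + 448 = -1917)
m - 2549 = -1917 - 2549 = -4466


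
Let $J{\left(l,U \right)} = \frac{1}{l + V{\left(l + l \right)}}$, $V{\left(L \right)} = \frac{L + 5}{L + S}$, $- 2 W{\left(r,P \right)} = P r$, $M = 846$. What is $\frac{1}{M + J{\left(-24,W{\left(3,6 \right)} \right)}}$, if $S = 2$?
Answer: $\frac{1061}{897560} \approx 0.0011821$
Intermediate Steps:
$W{\left(r,P \right)} = - \frac{P r}{2}$
$V{\left(L \right)} = \frac{5 + L}{2 + L}$ ($V{\left(L \right)} = \frac{L + 5}{L + 2} = \frac{5 + L}{2 + L}$)
$J{\left(l,U \right)} = \frac{1}{l + \frac{5 + 2 l}{2 + 2 l}}$ ($J{\left(l,U \right)} = \frac{1}{l + \frac{5 + \left(l + l\right)}{2 + \left(l + l\right)}} = \frac{1}{l + \frac{5 + 2 l}{2 + 2 l}}$)
$\frac{1}{M + J{\left(-24,W{\left(3,6 \right)} \right)}} = \frac{1}{846 + \frac{2 \left(1 - 24\right)}{5 + 2 \left(-24\right)^{2} + 4 \left(-24\right)}} = \frac{1}{846 + 2 \frac{1}{5 + 2 \cdot 576 - 96} \left(-23\right)} = \frac{1}{846 + 2 \frac{1}{5 + 1152 - 96} \left(-23\right)} = \frac{1}{846 + 2 \cdot \frac{1}{1061} \left(-23\right)} = \frac{1}{846 - \frac{46}{1061}} = \frac{1}{\frac{897560}{1061}} = \frac{1061}{897560}$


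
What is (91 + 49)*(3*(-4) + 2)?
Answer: -1400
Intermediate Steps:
(91 + 49)*(3*(-4) + 2) = 140*(-12 + 2) = 140*(-10) = -1400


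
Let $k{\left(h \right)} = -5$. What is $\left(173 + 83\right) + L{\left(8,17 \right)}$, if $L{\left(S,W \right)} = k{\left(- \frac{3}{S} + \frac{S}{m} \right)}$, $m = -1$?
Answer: $251$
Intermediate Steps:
$L{\left(S,W \right)} = -5$
$\left(173 + 83\right) + L{\left(8,17 \right)} = \left(173 + 83\right) - 5 = 256 - 5 = 251$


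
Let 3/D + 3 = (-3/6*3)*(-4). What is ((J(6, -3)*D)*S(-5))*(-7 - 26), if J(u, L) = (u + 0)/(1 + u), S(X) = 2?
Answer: -396/7 ≈ -56.571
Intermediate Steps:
J(u, L) = u/(1 + u)
D = 1 (D = 3/(-3 + (-3/6*3)*(-4)) = 3/(-3 + (-3*⅙*3)*(-4)) = 3/(-3 - ½*3*(-4)) = 3/(-3 - 3/2*(-4)) = 3/(-3 + 6) = 3/3 = 3*(⅓) = 1)
((J(6, -3)*D)*S(-5))*(-7 - 26) = (((6/(1 + 6))*1)*2)*(-7 - 26) = (((6/7)*1)*2)*(-33) = ((6/7)*2)*(-33) = (12/7)*(-33) = -396/7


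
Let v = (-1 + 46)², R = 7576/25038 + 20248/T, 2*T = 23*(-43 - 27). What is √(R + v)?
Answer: √22571012953981765/3359265 ≈ 44.723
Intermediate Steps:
T = -805 (T = (23*(-43 - 27))/2 = (23*(-70))/2 = (½)*(-1610) = -805)
R = -250435372/10077795 (R = 7576/25038 + 20248/(-805) = 7576*(1/25038) + 20248*(-1/805) = 3788/12519 - 20248/805 = -250435372/10077795 ≈ -24.850)
v = 2025 (v = 45² = 2025)
√(R + v) = √(-250435372/10077795 + 2025) = √(20157099503/10077795) = √22571012953981765/3359265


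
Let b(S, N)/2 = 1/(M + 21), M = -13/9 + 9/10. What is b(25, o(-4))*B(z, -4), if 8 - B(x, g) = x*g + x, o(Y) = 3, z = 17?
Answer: 10620/1841 ≈ 5.7686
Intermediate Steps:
M = -49/90 (M = -13*⅑ + 9*(⅒) = -13/9 + 9/10 = -49/90 ≈ -0.54444)
B(x, g) = 8 - x - g*x (B(x, g) = 8 - (x*g + x) = 8 - (g*x + x) = 8 - (x + g*x) = 8 + (-x - g*x) = 8 - x - g*x)
b(S, N) = 180/1841 (b(S, N) = 2/(-49/90 + 21) = 2/(1841/90) = 2*(90/1841) = 180/1841)
b(25, o(-4))*B(z, -4) = 180*(8 - 1*17 - 1*(-4)*17)/1841 = 180*(8 - 17 + 68)/1841 = (180/1841)*59 = 10620/1841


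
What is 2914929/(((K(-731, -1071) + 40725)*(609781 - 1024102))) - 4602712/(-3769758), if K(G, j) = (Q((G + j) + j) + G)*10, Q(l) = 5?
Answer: 3544820800345861/2903813647111215 ≈ 1.2207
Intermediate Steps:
K(G, j) = 50 + 10*G (K(G, j) = (5 + G)*10 = 50 + 10*G)
2914929/(((K(-731, -1071) + 40725)*(609781 - 1024102))) - 4602712/(-3769758) = 2914929/((((50 + 10*(-731)) + 40725)*(609781 - 1024102))) - 4602712/(-3769758) = 2914929/((((50 - 7310) + 40725)*(-414321))) - 4602712*(-1/3769758) = 2914929/(((-7260 + 40725)*(-414321))) + 2301356/1884879 = 2914929/((33465*(-414321))) + 2301356/1884879 = 2914929/(-13865252265) + 2301356/1884879 = 2914929*(-1/13865252265) + 2301356/1884879 = -323881/1540583585 + 2301356/1884879 = 3544820800345861/2903813647111215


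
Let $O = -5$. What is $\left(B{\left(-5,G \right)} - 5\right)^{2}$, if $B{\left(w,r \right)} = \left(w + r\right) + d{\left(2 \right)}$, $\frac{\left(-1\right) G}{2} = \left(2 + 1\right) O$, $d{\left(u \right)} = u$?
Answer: $484$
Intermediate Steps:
$G = 30$ ($G = - 2 \left(2 + 1\right) \left(-5\right) = - 2 \cdot 3 \left(-5\right) = \left(-2\right) \left(-15\right) = 30$)
$B{\left(w,r \right)} = 2 + r + w$ ($B{\left(w,r \right)} = \left(w + r\right) + 2 = \left(r + w\right) + 2 = 2 + r + w$)
$\left(B{\left(-5,G \right)} - 5\right)^{2} = \left(\left(2 + 30 - 5\right) - 5\right)^{2} = \left(27 - 5\right)^{2} = 22^{2} = 484$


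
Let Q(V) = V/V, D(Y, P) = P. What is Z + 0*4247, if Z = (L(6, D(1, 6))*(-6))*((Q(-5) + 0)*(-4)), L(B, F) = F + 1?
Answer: 168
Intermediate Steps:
Q(V) = 1
L(B, F) = 1 + F
Z = 168 (Z = ((1 + 6)*(-6))*((1 + 0)*(-4)) = (7*(-6))*(1*(-4)) = -42*(-4) = 168)
Z + 0*4247 = 168 + 0*4247 = 168 + 0 = 168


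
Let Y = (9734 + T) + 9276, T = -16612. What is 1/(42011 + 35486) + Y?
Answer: 185837807/77497 ≈ 2398.0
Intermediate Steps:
Y = 2398 (Y = (9734 - 16612) + 9276 = -6878 + 9276 = 2398)
1/(42011 + 35486) + Y = 1/(42011 + 35486) + 2398 = 1/77497 + 2398 = 185837807/77497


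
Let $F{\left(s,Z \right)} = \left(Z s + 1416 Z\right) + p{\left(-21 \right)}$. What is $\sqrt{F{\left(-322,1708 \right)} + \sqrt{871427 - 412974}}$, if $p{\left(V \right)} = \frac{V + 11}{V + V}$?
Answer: $\frac{\sqrt{824031537 + 441 \sqrt{458453}}}{21} \approx 1367.2$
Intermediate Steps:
$p{\left(V \right)} = \frac{11 + V}{2 V}$
$F{\left(s,Z \right)} = \frac{5}{21} + 1416 Z + Z s$ ($F{\left(s,Z \right)} = \left(Z s + 1416 Z\right) + \frac{11 - 21}{2 \left(-21\right)} = \left(1416 Z + Z s\right) + \frac{1}{2} \left(- \frac{1}{21}\right) \left(-10\right) = \left(1416 Z + Z s\right) + \frac{5}{21} = \frac{5}{21} + 1416 Z + Z s$)
$\sqrt{F{\left(-322,1708 \right)} + \sqrt{871427 - 412974}} = \sqrt{\left(\frac{5}{21} + 1416 \cdot 1708 + 1708 \left(-322\right)\right) + \sqrt{871427 - 412974}} = \sqrt{\left(\frac{5}{21} + 2418528 - 549976\right) + \sqrt{458453}} = \sqrt{\frac{39239597}{21} + \sqrt{458453}}$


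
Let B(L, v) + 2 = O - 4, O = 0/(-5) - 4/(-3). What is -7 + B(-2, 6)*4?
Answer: -77/3 ≈ -25.667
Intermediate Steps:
O = 4/3 (O = 0*(-1/5) - 4*(-1/3) = 0 + 4/3 = 4/3 ≈ 1.3333)
B(L, v) = -14/3 (B(L, v) = -2 + (4/3 - 4) = -2 - 8/3 = -14/3)
-7 + B(-2, 6)*4 = -7 - 14/3*4 = -7 - 56/3 = -77/3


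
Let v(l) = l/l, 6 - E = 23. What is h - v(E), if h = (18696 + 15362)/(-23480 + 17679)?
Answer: -39859/5801 ≈ -6.8711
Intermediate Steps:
h = -34058/5801 (h = 34058/(-5801) = 34058*(-1/5801) = -34058/5801 ≈ -5.8711)
E = -17 (E = 6 - 1*23 = 6 - 23 = -17)
v(l) = 1
h - v(E) = -34058/5801 - 1*1 = -34058/5801 - 1 = -39859/5801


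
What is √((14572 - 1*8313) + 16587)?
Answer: √22846 ≈ 151.15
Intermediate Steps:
√((14572 - 1*8313) + 16587) = √((14572 - 8313) + 16587) = √(6259 + 16587) = √22846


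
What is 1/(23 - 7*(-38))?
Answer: 1/289 ≈ 0.0034602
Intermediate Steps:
1/(23 - 7*(-38)) = 1/(23 + 266) = 1/289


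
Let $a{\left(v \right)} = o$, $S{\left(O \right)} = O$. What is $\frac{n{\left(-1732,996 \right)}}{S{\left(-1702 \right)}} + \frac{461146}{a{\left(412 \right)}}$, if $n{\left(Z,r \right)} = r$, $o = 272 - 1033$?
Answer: $- \frac{392814224}{647611} \approx -606.56$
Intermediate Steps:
$o = -761$
$a{\left(v \right)} = -761$
$\frac{n{\left(-1732,996 \right)}}{S{\left(-1702 \right)}} + \frac{461146}{a{\left(412 \right)}} = \frac{996}{-1702} + \frac{461146}{-761} = 996 \left(- \frac{1}{1702}\right) + 461146 \left(- \frac{1}{761}\right) = - \frac{498}{851} - \frac{461146}{761} = - \frac{392814224}{647611}$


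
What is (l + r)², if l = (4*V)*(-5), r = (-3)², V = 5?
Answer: 8281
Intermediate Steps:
r = 9
l = -100 (l = (4*5)*(-5) = 20*(-5) = -100)
(l + r)² = (-100 + 9)² = (-91)² = 8281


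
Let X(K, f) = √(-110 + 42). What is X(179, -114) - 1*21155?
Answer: -21155 + 2*I*√17 ≈ -21155.0 + 8.2462*I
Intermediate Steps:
X(K, f) = 2*I*√17 (X(K, f) = √(-68) = 2*I*√17)
X(179, -114) - 1*21155 = 2*I*√17 - 1*21155 = 2*I*√17 - 21155 = -21155 + 2*I*√17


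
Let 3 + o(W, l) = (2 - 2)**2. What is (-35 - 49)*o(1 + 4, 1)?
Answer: 252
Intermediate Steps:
o(W, l) = -3 (o(W, l) = -3 + (2 - 2)**2 = -3 + 0**2 = -3 + 0 = -3)
(-35 - 49)*o(1 + 4, 1) = (-35 - 49)*(-3) = -84*(-3) = 252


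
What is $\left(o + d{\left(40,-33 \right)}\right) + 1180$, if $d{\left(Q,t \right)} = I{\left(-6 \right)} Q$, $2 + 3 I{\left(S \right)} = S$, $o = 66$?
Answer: $\frac{3418}{3} \approx 1139.3$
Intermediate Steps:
$I{\left(S \right)} = - \frac{2}{3} + \frac{S}{3}$
$d{\left(Q,t \right)} = - \frac{8 Q}{3}$ ($d{\left(Q,t \right)} = \left(- \frac{2}{3} + \frac{1}{3} \left(-6\right)\right) Q = \left(- \frac{2}{3} - 2\right) Q = - \frac{8 Q}{3}$)
$\left(o + d{\left(40,-33 \right)}\right) + 1180 = \left(66 - \frac{320}{3}\right) + 1180 = - \frac{122}{3} + 1180 = \frac{3418}{3}$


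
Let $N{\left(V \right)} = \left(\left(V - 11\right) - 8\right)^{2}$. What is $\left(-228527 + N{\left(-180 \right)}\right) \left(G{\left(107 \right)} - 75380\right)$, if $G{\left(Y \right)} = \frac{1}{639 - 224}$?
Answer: $\frac{5910115191274}{415} \approx 1.4241 \cdot 10^{10}$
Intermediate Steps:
$G{\left(Y \right)} = \frac{1}{415}$
$N{\left(V \right)} = \left(-19 + V\right)^{2}$ ($N{\left(V \right)} = \left(\left(-11 + V\right) - 8\right)^{2} = \left(-19 + V\right)^{2}$)
$\left(-228527 + N{\left(-180 \right)}\right) \left(G{\left(107 \right)} - 75380\right) = \left(-228527 + \left(-19 - 180\right)^{2}\right) \left(\frac{1}{415} - 75380\right) = \left(-228527 + \left(-199\right)^{2}\right) \left(- \frac{31282699}{415}\right) = \left(-228527 + 39601\right) \left(- \frac{31282699}{415}\right) = \left(-188926\right) \left(- \frac{31282699}{415}\right) = \frac{5910115191274}{415}$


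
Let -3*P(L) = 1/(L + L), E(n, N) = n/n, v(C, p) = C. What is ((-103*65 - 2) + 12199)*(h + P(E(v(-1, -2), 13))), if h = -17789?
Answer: -97875995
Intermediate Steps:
E(n, N) = 1
P(L) = -1/(6*L) (P(L) = -1/(3*(L + L)) = -1/(2*L)/3 = -1/(6*L))
((-103*65 - 2) + 12199)*(h + P(E(v(-1, -2), 13))) = ((-103*65 - 2) + 12199)*(-17789 - 1/6/1) = ((-6695 - 2) + 12199)*(-17789 - 1/6*1) = (-6697 + 12199)*(-17789 - 1/6) = 5502*(-106735/6) = -97875995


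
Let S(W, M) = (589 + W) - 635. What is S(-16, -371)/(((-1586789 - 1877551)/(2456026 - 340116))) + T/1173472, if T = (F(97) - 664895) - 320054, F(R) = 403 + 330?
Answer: 940837073705/25408162428 ≈ 37.029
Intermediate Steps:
S(W, M) = -46 + W
F(R) = 733
T = -984216 (T = (733 - 664895) - 320054 = -664162 - 320054 = -984216)
S(-16, -371)/(((-1586789 - 1877551)/(2456026 - 340116))) + T/1173472 = (-46 - 16)/(((-1586789 - 1877551)/(2456026 - 340116))) - 984216/1173472 = -62/((-3464340/2115910)) - 984216*1/1173472 = -62/((-3464340*1/2115910)) - 123027/146684 = -62/(-346434/211591) - 123027/146684 = -62*(-211591/346434) - 123027/146684 = 6559321/173217 - 123027/146684 = 940837073705/25408162428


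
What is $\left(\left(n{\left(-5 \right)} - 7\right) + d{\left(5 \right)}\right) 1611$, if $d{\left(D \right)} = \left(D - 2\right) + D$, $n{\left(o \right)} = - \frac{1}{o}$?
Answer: $\frac{9666}{5} \approx 1933.2$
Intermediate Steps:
$d{\left(D \right)} = -2 + 2 D$ ($d{\left(D \right)} = \left(-2 + D\right) + D = -2 + 2 D$)
$\left(\left(n{\left(-5 \right)} - 7\right) + d{\left(5 \right)}\right) 1611 = \left(\left(- \frac{1}{-5} - 7\right) + \left(-2 + 2 \cdot 5\right)\right) 1611 = \left(\left(\left(-1\right) \left(- \frac{1}{5}\right) - 7\right) + \left(-2 + 10\right)\right) 1611 = \left(\left(\frac{1}{5} - 7\right) + 8\right) 1611 = \left(- \frac{34}{5} + 8\right) 1611 = \frac{6}{5} \cdot 1611 = \frac{9666}{5}$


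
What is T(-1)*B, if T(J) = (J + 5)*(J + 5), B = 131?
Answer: 2096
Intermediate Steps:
T(J) = (5 + J)² (T(J) = (5 + J)*(5 + J) = (5 + J)²)
T(-1)*B = (5 - 1)²*131 = 4²*131 = 16*131 = 2096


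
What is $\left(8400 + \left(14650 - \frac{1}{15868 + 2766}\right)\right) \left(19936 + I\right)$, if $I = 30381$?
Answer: $\frac{21611840792583}{18634} \approx 1.1598 \cdot 10^{9}$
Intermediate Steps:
$\left(8400 + \left(14650 - \frac{1}{15868 + 2766}\right)\right) \left(19936 + I\right) = \left(8400 + \left(14650 - \frac{1}{15868 + 2766}\right)\right) \left(19936 + 30381\right) = \left(8400 + \left(14650 - \frac{1}{18634}\right)\right) 50317 = \left(8400 + \frac{272988099}{18634}\right) 50317 = \frac{429513699}{18634} \cdot 50317 = \frac{21611840792583}{18634}$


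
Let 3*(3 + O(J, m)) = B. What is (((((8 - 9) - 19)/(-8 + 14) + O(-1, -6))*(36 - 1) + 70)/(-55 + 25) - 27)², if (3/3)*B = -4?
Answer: 134689/324 ≈ 415.71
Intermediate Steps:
B = -4
O(J, m) = -13/3 (O(J, m) = -3 + (⅓)*(-4) = -3 - 4/3 = -13/3)
(((((8 - 9) - 19)/(-8 + 14) + O(-1, -6))*(36 - 1) + 70)/(-55 + 25) - 27)² = (((((8 - 9) - 19)/(-8 + 14) - 13/3)*(36 - 1) + 70)/(-55 + 25) - 27)² = ((((-1 - 19)/6 - 13/3)*35 + 70)/(-30) - 27)² = (((-20*⅙ - 13/3)*35 + 70)*(-1/30) - 27)² = (((-10/3 - 13/3)*35 + 70)*(-1/30) - 27)² = ((-23/3*35 + 70)*(-1/30) - 27)² = ((-805/3 + 70)*(-1/30) - 27)² = (-595/3*(-1/30) - 27)² = (119/18 - 27)² = (-367/18)² = 134689/324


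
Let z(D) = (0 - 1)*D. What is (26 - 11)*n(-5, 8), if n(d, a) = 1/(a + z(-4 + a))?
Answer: 15/4 ≈ 3.7500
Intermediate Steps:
z(D) = -D
n(d, a) = 1/4 (n(d, a) = 1/(a - (-4 + a)) = 1/(a + (4 - a)) = 1/4)
(26 - 11)*n(-5, 8) = (26 - 11)*(1/4) = 15*(1/4) = 15/4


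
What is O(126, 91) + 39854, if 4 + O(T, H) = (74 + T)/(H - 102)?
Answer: 438150/11 ≈ 39832.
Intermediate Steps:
O(T, H) = -4 + (74 + T)/(-102 + H) (O(T, H) = -4 + (74 + T)/(H - 102) = -4 + (74 + T)/(-102 + H))
O(126, 91) + 39854 = (482 + 126 - 4*91)/(-102 + 91) + 39854 = (482 + 126 - 364)/(-11) + 39854 = -1/11*244 + 39854 = -244/11 + 39854 = 438150/11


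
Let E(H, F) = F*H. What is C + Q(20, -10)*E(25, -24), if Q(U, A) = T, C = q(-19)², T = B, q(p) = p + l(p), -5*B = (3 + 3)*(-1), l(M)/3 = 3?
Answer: -620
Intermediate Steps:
l(M) = 9 (l(M) = 3*3 = 9)
B = 6/5 (B = -(3 + 3)*(-1)/5 = -6*(-1)/5 = -⅕*(-6) = 6/5 ≈ 1.2000)
q(p) = 9 + p (q(p) = p + 9 = 9 + p)
T = 6/5 ≈ 1.2000
C = 100 (C = (9 - 19)² = (-10)² = 100)
Q(U, A) = 6/5
C + Q(20, -10)*E(25, -24) = 100 + 6*(-24*25)/5 = 100 + (6/5)*(-600) = 100 - 720 = -620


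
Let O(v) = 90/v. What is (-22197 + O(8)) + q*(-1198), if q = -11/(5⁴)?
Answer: -55411663/2500 ≈ -22165.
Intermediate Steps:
q = -11/625 ≈ -0.017600
(-22197 + O(8)) + q*(-1198) = (-22197 + 90/8) - 11/625*(-1198) = (-22197 + 90*(⅛)) + 13178/625 = (-22197 + 45/4) + 13178/625 = -88743/4 + 13178/625 = -55411663/2500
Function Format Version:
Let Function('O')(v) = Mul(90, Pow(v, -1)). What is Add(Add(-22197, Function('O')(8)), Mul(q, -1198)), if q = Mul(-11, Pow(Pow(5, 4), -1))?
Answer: Rational(-55411663, 2500) ≈ -22165.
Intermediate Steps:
q = Rational(-11, 625) (q = Mul(-11, Pow(625, -1)) = Mul(-11, Rational(1, 625)) = Rational(-11, 625) ≈ -0.017600)
Add(Add(-22197, Function('O')(8)), Mul(q, -1198)) = Add(Add(-22197, Mul(90, Pow(8, -1))), Mul(Rational(-11, 625), -1198)) = Add(Add(-22197, Mul(90, Rational(1, 8))), Rational(13178, 625)) = Add(Add(-22197, Rational(45, 4)), Rational(13178, 625)) = Add(Rational(-88743, 4), Rational(13178, 625)) = Rational(-55411663, 2500)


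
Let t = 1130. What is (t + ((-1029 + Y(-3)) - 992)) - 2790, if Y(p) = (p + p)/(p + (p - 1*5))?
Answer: -40485/11 ≈ -3680.5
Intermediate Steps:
Y(p) = 2*p/(-5 + 2*p) (Y(p) = (2*p)/(p + (p - 5)) = (2*p)/(p + (-5 + p)) = (2*p)/(-5 + 2*p) = 2*p/(-5 + 2*p))
(t + ((-1029 + Y(-3)) - 992)) - 2790 = (1130 + ((-1029 + 2*(-3)/(-5 + 2*(-3))) - 992)) - 2790 = (1130 + ((-1029 + 2*(-3)/(-5 - 6)) - 992)) - 2790 = (1130 + ((-1029 + 2*(-3)/(-11)) - 992)) - 2790 = (1130 + ((-1029 + 2*(-3)*(-1/11)) - 992)) - 2790 = (1130 + ((-1029 + 6/11) - 992)) - 2790 = (1130 + (-11313/11 - 992)) - 2790 = (1130 - 22225/11) - 2790 = -9795/11 - 2790 = -40485/11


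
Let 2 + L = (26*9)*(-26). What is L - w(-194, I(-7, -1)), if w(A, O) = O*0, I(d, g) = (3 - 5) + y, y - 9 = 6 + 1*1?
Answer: -6086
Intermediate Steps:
y = 16 (y = 9 + (6 + 1*1) = 9 + (6 + 1) = 9 + 7 = 16)
I(d, g) = 14 (I(d, g) = (3 - 5) + 16 = -2 + 16 = 14)
L = -6086 (L = -2 + (26*9)*(-26) = -2 + 234*(-26) = -2 - 6084 = -6086)
w(A, O) = 0
L - w(-194, I(-7, -1)) = -6086 - 1*0 = -6086 + 0 = -6086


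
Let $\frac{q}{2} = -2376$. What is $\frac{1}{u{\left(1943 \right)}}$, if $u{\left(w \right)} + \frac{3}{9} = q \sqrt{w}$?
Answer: $\frac{3}{394882760447} - \frac{42768 \sqrt{1943}}{394882760447} \approx -4.774 \cdot 10^{-6}$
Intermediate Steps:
$q = -4752$ ($q = 2 \left(-2376\right) = -4752$)
$u{\left(w \right)} = - \frac{1}{3} - 4752 \sqrt{w}$
$\frac{1}{u{\left(1943 \right)}} = \frac{1}{- \frac{1}{3} - 4752 \sqrt{1943}}$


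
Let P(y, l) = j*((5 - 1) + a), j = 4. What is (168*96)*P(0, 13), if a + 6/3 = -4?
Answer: -129024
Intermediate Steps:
a = -6 (a = -2 - 4 = -6)
P(y, l) = -8 (P(y, l) = 4*((5 - 1) - 6) = 4*(4 - 6) = 4*(-2) = -8)
(168*96)*P(0, 13) = (168*96)*(-8) = 16128*(-8) = -129024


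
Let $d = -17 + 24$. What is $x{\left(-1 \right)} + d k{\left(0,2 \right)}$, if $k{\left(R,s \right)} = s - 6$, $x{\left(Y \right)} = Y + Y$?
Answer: $-30$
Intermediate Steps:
$x{\left(Y \right)} = 2 Y$
$k{\left(R,s \right)} = -6 + s$
$d = 7$
$x{\left(-1 \right)} + d k{\left(0,2 \right)} = 2 \left(-1\right) + 7 \left(-6 + 2\right) = -2 + 7 \left(-4\right) = -2 - 28 = -30$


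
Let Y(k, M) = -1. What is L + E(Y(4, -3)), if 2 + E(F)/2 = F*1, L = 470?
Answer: 464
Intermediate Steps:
E(F) = -4 + 2*F (E(F) = -4 + 2*(F*1) = -4 + 2*F)
L + E(Y(4, -3)) = 470 + (-4 + 2*(-1)) = 470 + (-4 - 2) = 470 - 6 = 464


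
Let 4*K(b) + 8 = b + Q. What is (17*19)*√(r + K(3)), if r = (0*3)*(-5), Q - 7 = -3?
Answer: 323*I/2 ≈ 161.5*I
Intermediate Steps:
Q = 4 (Q = 7 - 3 = 4)
K(b) = -1 + b/4 (K(b) = -2 + (b + 4)/4 = -2 + (4 + b)/4 = -2 + (1 + b/4) = -1 + b/4)
r = 0 (r = 0*(-5) = 0)
(17*19)*√(r + K(3)) = (17*19)*√(0 + (-1 + (¼)*3)) = 323*√(0 + (-1 + ¾)) = 323*√(0 - ¼) = 323*√(-¼) = 323*(I/2) = 323*I/2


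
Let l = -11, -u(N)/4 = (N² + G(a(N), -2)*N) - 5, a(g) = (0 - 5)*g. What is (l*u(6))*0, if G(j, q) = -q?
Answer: 0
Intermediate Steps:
a(g) = -5*g
u(N) = 20 - 8*N - 4*N² (u(N) = -4*((N² + (-1*(-2))*N) - 5) = -4*((N² + 2*N) - 5) = -4*(-5 + N² + 2*N) = 20 - 8*N - 4*N²)
(l*u(6))*0 = -11*(20 - 8*6 - 4*6²)*0 = -11*(20 - 48 - 4*36)*0 = -11*(20 - 48 - 144)*0 = -11*(-172)*0 = 1892*0 = 0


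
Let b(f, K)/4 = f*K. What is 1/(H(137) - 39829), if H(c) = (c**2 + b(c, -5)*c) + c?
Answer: -1/396303 ≈ -2.5233e-6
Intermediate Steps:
b(f, K) = 4*K*f (b(f, K) = 4*(f*K) = 4*(K*f) = 4*K*f)
H(c) = c - 19*c**2 (H(c) = (c**2 + (4*(-5)*c)*c) + c = (c**2 + (-20*c)*c) + c = (c**2 - 20*c**2) + c = -19*c**2 + c = c - 19*c**2)
1/(H(137) - 39829) = 1/(137*(1 - 19*137) - 39829) = 1/(137*(1 - 2603) - 39829) = 1/(137*(-2602) - 39829) = 1/(-356474 - 39829) = 1/(-396303) = -1/396303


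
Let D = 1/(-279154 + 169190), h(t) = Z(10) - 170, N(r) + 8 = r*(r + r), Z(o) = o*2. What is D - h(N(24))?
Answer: 16494599/109964 ≈ 150.00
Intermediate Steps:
Z(o) = 2*o
N(r) = -8 + 2*r² (N(r) = -8 + r*(r + r) = -8 + r*(2*r) = -8 + 2*r²)
h(t) = -150 (h(t) = 2*10 - 170 = 20 - 170 = -150)
D = -1/109964 (D = 1/(-109964) = -1/109964 ≈ -9.0939e-6)
D - h(N(24)) = -1/109964 - 1*(-150) = -1/109964 + 150 = 16494599/109964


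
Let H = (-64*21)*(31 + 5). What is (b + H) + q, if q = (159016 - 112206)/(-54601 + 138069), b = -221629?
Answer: -11268699137/41734 ≈ -2.7001e+5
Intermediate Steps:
H = -48384 (H = -1344*36 = -48384)
q = 23405/41734 (q = 46810/83468 = 46810*(1/83468) = 23405/41734 ≈ 0.56081)
(b + H) + q = (-221629 - 48384) + 23405/41734 = -270013 + 23405/41734 = -11268699137/41734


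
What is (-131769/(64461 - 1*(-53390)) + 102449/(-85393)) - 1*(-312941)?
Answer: 3149305507415547/10063650443 ≈ 3.1294e+5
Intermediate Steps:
(-131769/(64461 - 1*(-53390)) + 102449/(-85393)) - 1*(-312941) = (-131769/(64461 + 53390) + 102449*(-1/85393)) + 312941 = (-131769/117851 - 102449/85393) + 312941 = -23325867316/10063650443 + 312941 = 3149305507415547/10063650443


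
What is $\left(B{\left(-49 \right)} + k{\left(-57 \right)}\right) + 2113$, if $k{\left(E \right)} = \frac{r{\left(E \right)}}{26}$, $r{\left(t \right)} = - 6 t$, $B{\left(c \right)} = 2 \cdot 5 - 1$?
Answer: $\frac{27757}{13} \approx 2135.2$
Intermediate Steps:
$B{\left(c \right)} = 9$ ($B{\left(c \right)} = 10 - 1 = 9$)
$k{\left(E \right)} = - \frac{3 E}{13}$ ($k{\left(E \right)} = \frac{\left(-6\right) E}{26} = - 6 E \frac{1}{26} = - \frac{3 E}{13}$)
$\left(B{\left(-49 \right)} + k{\left(-57 \right)}\right) + 2113 = \left(9 - - \frac{171}{13}\right) + 2113 = \left(9 + \frac{171}{13}\right) + 2113 = \frac{288}{13} + 2113 = \frac{27757}{13}$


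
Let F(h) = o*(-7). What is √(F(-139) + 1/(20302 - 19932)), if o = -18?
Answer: √17249770/370 ≈ 11.225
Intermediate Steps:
F(h) = 126 (F(h) = -18*(-7) = 126)
√(F(-139) + 1/(20302 - 19932)) = √(126 + 1/(20302 - 19932)) = √(126 + 1/370) = √(46621/370) = √17249770/370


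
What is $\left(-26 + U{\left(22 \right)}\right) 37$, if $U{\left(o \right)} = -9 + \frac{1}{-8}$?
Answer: $- \frac{10397}{8} \approx -1299.6$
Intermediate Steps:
$U{\left(o \right)} = - \frac{73}{8}$ ($U{\left(o \right)} = -9 - \frac{1}{8} = - \frac{73}{8}$)
$\left(-26 + U{\left(22 \right)}\right) 37 = \left(-26 - \frac{73}{8}\right) 37 = \left(- \frac{281}{8}\right) 37 = - \frac{10397}{8}$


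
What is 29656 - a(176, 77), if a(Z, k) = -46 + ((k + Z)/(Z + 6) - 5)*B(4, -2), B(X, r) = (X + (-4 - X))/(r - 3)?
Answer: 13515724/455 ≈ 29705.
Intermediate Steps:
B(X, r) = -4/(-3 + r)
a(Z, k) = -50 + 4*(Z + k)/(5*(6 + Z)) (a(Z, k) = -46 + ((k + Z)/(Z + 6) - 5)*(-4/(-3 - 2)) = -46 + ((Z + k)/(6 + Z) - 5)*(-4/(-5)) = -46 + ((Z + k)/(6 + Z) - 5)*(-4*(-1/5)) = -46 + (-5 + (Z + k)/(6 + Z))*(4/5) = -46 + (-4 + 4*(Z + k)/(5*(6 + Z))) = -50 + 4*(Z + k)/(5*(6 + Z)))
29656 - a(176, 77) = 29656 - 2*(-750 - 123*176 + 2*77)/(5*(6 + 176)) = 29656 - 2*(-750 - 21648 + 154)/(5*182) = 29656 - 2*(-22244)/(5*182) = 29656 - 1*(-22244/455) = 29656 + 22244/455 = 13515724/455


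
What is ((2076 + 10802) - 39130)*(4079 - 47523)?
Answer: 1140491888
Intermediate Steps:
((2076 + 10802) - 39130)*(4079 - 47523) = (12878 - 39130)*(-43444) = -26252*(-43444) = 1140491888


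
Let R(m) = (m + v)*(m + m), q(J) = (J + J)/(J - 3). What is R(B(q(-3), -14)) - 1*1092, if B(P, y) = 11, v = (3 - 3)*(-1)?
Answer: -850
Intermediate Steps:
v = 0 (v = 0*(-1) = 0)
q(J) = 2*J/(-3 + J) (q(J) = (2*J)/(-3 + J) = 2*J/(-3 + J))
R(m) = 2*m**2 (R(m) = (m + 0)*(m + m) = m*(2*m) = 2*m**2)
R(B(q(-3), -14)) - 1*1092 = 2*11**2 - 1*1092 = 2*121 - 1092 = 242 - 1092 = -850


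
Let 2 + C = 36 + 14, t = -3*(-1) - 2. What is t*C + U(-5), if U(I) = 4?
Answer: 52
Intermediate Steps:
t = 1 (t = 3 - 2 = 1)
C = 48 (C = -2 + (36 + 14) = -2 + 50 = 48)
t*C + U(-5) = 1*48 + 4 = 48 + 4 = 52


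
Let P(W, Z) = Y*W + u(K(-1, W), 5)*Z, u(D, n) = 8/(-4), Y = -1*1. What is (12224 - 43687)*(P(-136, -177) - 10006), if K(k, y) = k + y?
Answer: 299401908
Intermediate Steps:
Y = -1
u(D, n) = -2 (u(D, n) = 8*(-1/4) = -2)
P(W, Z) = -W - 2*Z
(12224 - 43687)*(P(-136, -177) - 10006) = (12224 - 43687)*((-1*(-136) - 2*(-177)) - 10006) = -31463*((136 + 354) - 10006) = -31463*(490 - 10006) = -31463*(-9516) = 299401908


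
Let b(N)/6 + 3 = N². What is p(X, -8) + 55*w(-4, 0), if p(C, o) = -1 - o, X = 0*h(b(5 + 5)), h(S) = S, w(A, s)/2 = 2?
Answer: 227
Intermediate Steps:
w(A, s) = 4 (w(A, s) = 2*2 = 4)
b(N) = -18 + 6*N²
X = 0 (X = 0*(-18 + 6*(5 + 5)²) = 0*(-18 + 6*10²) = 0*(-18 + 6*100) = 0*(-18 + 600) = 0*582 = 0)
p(X, -8) + 55*w(-4, 0) = (-1 - 1*(-8)) + 55*4 = (-1 + 8) + 220 = 7 + 220 = 227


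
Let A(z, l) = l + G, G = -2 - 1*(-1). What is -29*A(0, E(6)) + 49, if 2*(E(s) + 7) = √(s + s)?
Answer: 281 - 29*√3 ≈ 230.77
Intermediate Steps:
G = -1 (G = -2 + 1 = -1)
E(s) = -7 + √2*√s/2 (E(s) = -7 + √(s + s)/2 = -7 + √(2*s)/2 = -7 + (√2*√s)/2 = -7 + √2*√s/2)
A(z, l) = -1 + l (A(z, l) = l - 1 = -1 + l)
-29*A(0, E(6)) + 49 = -29*(-1 + (-7 + √2*√6/2)) + 49 = -29*(-1 + (-7 + √3)) + 49 = -29*(-8 + √3) + 49 = (232 - 29*√3) + 49 = 281 - 29*√3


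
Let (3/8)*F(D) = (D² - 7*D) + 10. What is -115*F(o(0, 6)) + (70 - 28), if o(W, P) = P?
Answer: -3554/3 ≈ -1184.7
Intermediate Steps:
F(D) = 80/3 - 56*D/3 + 8*D²/3 (F(D) = 8*((D² - 7*D) + 10)/3 = 8*(10 + D² - 7*D)/3 = 80/3 - 56*D/3 + 8*D²/3)
-115*F(o(0, 6)) + (70 - 28) = -115*(80/3 - 56/3*6 + (8/3)*6²) + (70 - 28) = -115*(80/3 - 112 + (8/3)*36) + 42 = -115*(80/3 - 112 + 96) + 42 = -115*32/3 + 42 = -3680/3 + 42 = -3554/3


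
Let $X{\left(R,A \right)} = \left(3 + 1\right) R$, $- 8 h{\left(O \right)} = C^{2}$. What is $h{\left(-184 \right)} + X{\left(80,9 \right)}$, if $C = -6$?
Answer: $\frac{631}{2} \approx 315.5$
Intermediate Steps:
$h{\left(O \right)} = - \frac{9}{2}$ ($h{\left(O \right)} = - \frac{\left(-6\right)^{2}}{8} = \left(- \frac{1}{8}\right) 36 = - \frac{9}{2}$)
$X{\left(R,A \right)} = 4 R$
$h{\left(-184 \right)} + X{\left(80,9 \right)} = - \frac{9}{2} + 4 \cdot 80 = - \frac{9}{2} + 320 = \frac{631}{2}$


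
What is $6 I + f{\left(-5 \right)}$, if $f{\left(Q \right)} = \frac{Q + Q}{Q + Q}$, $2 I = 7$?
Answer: $22$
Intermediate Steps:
$I = \frac{7}{2}$ ($I = \frac{1}{2} \cdot 7 = \frac{7}{2} \approx 3.5$)
$f{\left(Q \right)} = 1$ ($f{\left(Q \right)} = \frac{2 Q}{2 Q} = 2 Q \frac{1}{2 Q} = 1$)
$6 I + f{\left(-5 \right)} = 6 \cdot \frac{7}{2} + 1 = 21 + 1 = 22$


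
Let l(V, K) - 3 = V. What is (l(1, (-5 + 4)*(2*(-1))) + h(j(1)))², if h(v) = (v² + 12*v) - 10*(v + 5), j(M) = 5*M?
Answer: 121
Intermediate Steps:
l(V, K) = 3 + V
h(v) = -50 + v² + 2*v (h(v) = (v² + 12*v) - 10*(5 + v) = (v² + 12*v) + (-50 - 10*v) = -50 + v² + 2*v)
(l(1, (-5 + 4)*(2*(-1))) + h(j(1)))² = ((3 + 1) + (-50 + (5*1)² + 2*(5*1)))² = (4 + (-50 + 5² + 2*5))² = (4 + (-50 + 25 + 10))² = (4 - 15)² = (-11)² = 121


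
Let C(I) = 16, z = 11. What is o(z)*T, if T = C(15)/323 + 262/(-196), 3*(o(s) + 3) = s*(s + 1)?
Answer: -1670545/31654 ≈ -52.775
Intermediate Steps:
o(s) = -3 + s*(1 + s)/3 (o(s) = -3 + (s*(s + 1))/3 = -3 + (s*(1 + s))/3 = -3 + s*(1 + s)/3)
T = -40745/31654 (T = 16/323 + 262/(-196) = 16*(1/323) + 262*(-1/196) = 16/323 - 131/98 = -40745/31654 ≈ -1.2872)
o(z)*T = (-3 + (⅓)*11 + (⅓)*11²)*(-40745/31654) = (-3 + 11/3 + (⅓)*121)*(-40745/31654) = (-3 + 11/3 + 121/3)*(-40745/31654) = 41*(-40745/31654) = -1670545/31654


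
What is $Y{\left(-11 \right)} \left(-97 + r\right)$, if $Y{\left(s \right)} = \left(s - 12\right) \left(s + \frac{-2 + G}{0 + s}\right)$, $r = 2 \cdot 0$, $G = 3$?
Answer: $- \frac{272182}{11} \approx -24744.0$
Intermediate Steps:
$r = 0$
$Y{\left(s \right)} = \left(-12 + s\right) \left(s + \frac{1}{s}\right)$ ($Y{\left(s \right)} = \left(s - 12\right) \left(s + \frac{-2 + 3}{0 + s}\right) = \left(-12 + s\right) \left(s + 1 \frac{1}{s}\right) = \left(-12 + s\right) \left(s + \frac{1}{s}\right)$)
$Y{\left(-11 \right)} \left(-97 + r\right) = \left(1 + \left(-11\right)^{2} - -132 - \frac{12}{-11}\right) \left(-97 + 0\right) = \left(1 + 121 + 132 - - \frac{12}{11}\right) \left(-97\right) = \left(1 + 121 + 132 + \frac{12}{11}\right) \left(-97\right) = \frac{2806}{11} \left(-97\right) = - \frac{272182}{11}$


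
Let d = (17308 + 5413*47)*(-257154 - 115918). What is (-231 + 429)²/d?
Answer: -1089/2815854188 ≈ -3.8674e-7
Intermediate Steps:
d = -101370750768 (d = (17308 + 254411)*(-373072) = 271719*(-373072) = -101370750768)
(-231 + 429)²/d = (-231 + 429)²/(-101370750768) = 198²*(-1/101370750768) = 39204*(-1/101370750768) = -1089/2815854188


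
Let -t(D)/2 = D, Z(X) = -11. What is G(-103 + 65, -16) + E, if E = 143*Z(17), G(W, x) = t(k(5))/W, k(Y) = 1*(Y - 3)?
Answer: -29885/19 ≈ -1572.9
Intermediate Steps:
k(Y) = -3 + Y (k(Y) = 1*(-3 + Y) = -3 + Y)
t(D) = -2*D
G(W, x) = -4/W (G(W, x) = (-2*(-3 + 5))/W = (-2*2)/W = -4/W)
E = -1573 (E = 143*(-11) = -1573)
G(-103 + 65, -16) + E = -4/(-103 + 65) - 1573 = -4/(-38) - 1573 = -4*(-1/38) - 1573 = 2/19 - 1573 = -29885/19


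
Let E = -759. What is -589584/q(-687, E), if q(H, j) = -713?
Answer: 589584/713 ≈ 826.91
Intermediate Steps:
-589584/q(-687, E) = -589584/(-713) = -589584*(-1/713) = 589584/713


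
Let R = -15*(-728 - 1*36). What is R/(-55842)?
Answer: -1910/9307 ≈ -0.20522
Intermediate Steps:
R = 11460 (R = -15*(-728 - 36) = -15*(-764) = 11460)
R/(-55842) = 11460/(-55842) = 11460*(-1/55842) = -1910/9307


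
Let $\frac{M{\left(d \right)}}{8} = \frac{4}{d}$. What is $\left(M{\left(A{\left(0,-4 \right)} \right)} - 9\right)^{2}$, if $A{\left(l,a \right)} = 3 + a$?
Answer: $1681$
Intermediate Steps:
$M{\left(d \right)} = \frac{32}{d}$ ($M{\left(d \right)} = 8 \frac{4}{d} = \frac{32}{d}$)
$\left(M{\left(A{\left(0,-4 \right)} \right)} - 9\right)^{2} = \left(\frac{32}{3 - 4} - 9\right)^{2} = \left(\frac{32}{-1} - 9\right)^{2} = \left(32 \left(-1\right) - 9\right)^{2} = \left(-32 - 9\right)^{2} = \left(-41\right)^{2} = 1681$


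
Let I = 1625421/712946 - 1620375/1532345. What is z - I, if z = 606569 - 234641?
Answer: 4780262149442469/12852696922 ≈ 3.7193e+5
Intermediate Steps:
I = 15711363147/12852696922 (I = 1625421*(1/712946) - 1620375*1/1532345 = 95613/41938 - 324075/306469 = 15711363147/12852696922 ≈ 1.2224)
z = 371928
z - I = 371928 - 1*15711363147/12852696922 = 371928 - 15711363147/12852696922 = 4780262149442469/12852696922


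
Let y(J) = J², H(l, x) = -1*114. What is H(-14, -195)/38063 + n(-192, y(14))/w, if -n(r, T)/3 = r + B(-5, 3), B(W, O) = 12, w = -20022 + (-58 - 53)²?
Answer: -420234/5747513 ≈ -0.073116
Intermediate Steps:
w = -7701 (w = -20022 + (-111)² = -20022 + 12321 = -7701)
H(l, x) = -114
n(r, T) = -36 - 3*r (n(r, T) = -3*(r + 12) = -3*(12 + r) = -36 - 3*r)
H(-14, -195)/38063 + n(-192, y(14))/w = -114/38063 + (-36 - 3*(-192))/(-7701) = -114*1/38063 + (-36 + 576)*(-1/7701) = -114/38063 + 540*(-1/7701) = -114/38063 - 180/2567 = -420234/5747513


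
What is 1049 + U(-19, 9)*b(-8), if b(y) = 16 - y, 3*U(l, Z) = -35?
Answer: 769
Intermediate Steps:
U(l, Z) = -35/3 (U(l, Z) = (⅓)*(-35) = -35/3)
1049 + U(-19, 9)*b(-8) = 1049 - 35*(16 - 1*(-8))/3 = 1049 - 35*(16 + 8)/3 = 1049 - 35/3*24 = 1049 - 280 = 769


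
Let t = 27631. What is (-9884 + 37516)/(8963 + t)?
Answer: 13816/18297 ≈ 0.75510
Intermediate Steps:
(-9884 + 37516)/(8963 + t) = (-9884 + 37516)/(8963 + 27631) = 27632/36594 = 27632*(1/36594) = 13816/18297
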